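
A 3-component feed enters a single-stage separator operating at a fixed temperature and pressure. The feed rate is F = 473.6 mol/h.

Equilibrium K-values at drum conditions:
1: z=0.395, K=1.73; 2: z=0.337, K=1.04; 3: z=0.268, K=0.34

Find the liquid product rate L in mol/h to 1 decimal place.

L = 289.5 mol/h

Newton iteration, β⁰ = 0.5:
  β = 0.500: g = -0.0395, g' = -0.374 → β = 0.394
  β = 0.394: g = -0.0019, g' = -0.341 → β = 0.389
Converged at β = 0.389.
Then V = β·F = 0.3886·473.6 = 184.1 mol/h and L = F − V = 289.5 mol/h.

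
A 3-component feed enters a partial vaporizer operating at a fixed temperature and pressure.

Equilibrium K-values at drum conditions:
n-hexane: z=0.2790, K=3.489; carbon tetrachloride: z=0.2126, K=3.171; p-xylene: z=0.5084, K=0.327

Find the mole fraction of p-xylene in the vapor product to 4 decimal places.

y_p-xylene = 0.2541

Iterate (Newton) starting at β = 0.3:
  β = 0.3000: g = 0.24837, g' = -1.2955 → β = 0.4917
  β = 0.4917: g = 0.02412, g' = -1.0983 → β = 0.5137
Converged at β = 0.5137.
Compositions from xᵢ = zᵢ/(1+β(Kᵢ−1)), yᵢ = Kᵢxᵢ:
  n-hexane: x = 0.1224, y = 0.4272
  carbon tetrachloride: x = 0.1005, y = 0.3187
  p-xylene: x = 0.7771, y = 0.2541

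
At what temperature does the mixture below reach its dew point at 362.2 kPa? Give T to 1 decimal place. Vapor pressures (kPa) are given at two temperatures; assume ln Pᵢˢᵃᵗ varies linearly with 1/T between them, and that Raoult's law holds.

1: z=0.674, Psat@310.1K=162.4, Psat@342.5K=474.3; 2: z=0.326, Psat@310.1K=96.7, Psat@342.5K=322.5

T = 338.5 K

Dew-point temperature: Σzᵢ·P/Pᵢˢᵃᵗ(T) = 1. Interpolate ln Pᵢˢᵃᵗ = aᵢ + bᵢ/T.
  T = 310.1 K: ΣzᵢP/Pᵢˢᵃᵗ = 2.7243
  T = 342.5 K: ΣzᵢP/Pᵢˢᵃᵗ = 0.8808
  T = 326.3 K: ΣzᵢP/Pᵢˢᵃᵗ = 1.5055
  T = 334.4 K: ΣzᵢP/Pᵢˢᵃᵗ = 1.1440
  T = 338.4 K: ΣzᵢP/Pᵢˢᵃᵗ = 1.0038
  T = 340.4 K: ΣzᵢP/Pᵢˢᵃᵗ = 0.9414
Interpolating between 338.4 K and 340.4 K gives T ≈ 338.5 K.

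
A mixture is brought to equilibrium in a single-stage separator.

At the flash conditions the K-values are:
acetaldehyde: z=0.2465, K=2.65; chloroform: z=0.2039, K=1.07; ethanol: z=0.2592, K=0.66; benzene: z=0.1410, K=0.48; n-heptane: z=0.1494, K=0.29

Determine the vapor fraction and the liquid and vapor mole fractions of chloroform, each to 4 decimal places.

ψ = 0.2359, x_chloroform = 0.2006, y_chloroform = 0.2146

Rachford–Rice: g(ψ) = Σ zᵢ(Kᵢ−1)/(1+ψ(Kᵢ−1)) = 0.
Check two-phase: ΣzᵢKᵢ = 1.1535 > 1 and Σzᵢ/Kᵢ = 1.4852 > 1, so g(0) = 0.1535 > 0 and g(1) = -0.4852 < 0.
Newton–Raphson from ψ = 0.5:
  ψ = 0.5000: g = -0.13306, g' = -0.4966 → ψ = 0.2320
  ψ = 0.2320: g = 0.00211, g' = -0.5445 → ψ = 0.2359
Converged at ψ = 0.2359.
Compositions from xᵢ = zᵢ/(1+ψ(Kᵢ−1)), yᵢ = Kᵢxᵢ:
  acetaldehyde: x = 0.1774, y = 0.4702
  chloroform: x = 0.2006, y = 0.2146
  ethanol: x = 0.2818, y = 0.1860
  benzene: x = 0.1607, y = 0.0771
  n-heptane: x = 0.1795, y = 0.0520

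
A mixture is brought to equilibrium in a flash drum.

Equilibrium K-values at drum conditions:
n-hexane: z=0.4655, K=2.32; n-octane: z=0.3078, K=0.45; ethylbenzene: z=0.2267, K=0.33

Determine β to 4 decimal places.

Let β = V/F and solve Σ zᵢ(Kᵢ−1)/(1+β(Kᵢ−1)) = 0.
Check two-phase: ΣzᵢKᵢ = 1.2933 > 1 and Σzᵢ/Kᵢ = 1.5716 > 1, so g(0) = 0.2933 > 0 and g(1) = -0.5716 < 0.
Iterate (Newton) starting at β = 0.5:
  β = 0.5000: g = -0.09175, g' = -0.7016 → β = 0.3692
  β = 0.3692: g = -0.00113, g' = -0.6929 → β = 0.3676
Converged at β = 0.3676.

β = 0.3676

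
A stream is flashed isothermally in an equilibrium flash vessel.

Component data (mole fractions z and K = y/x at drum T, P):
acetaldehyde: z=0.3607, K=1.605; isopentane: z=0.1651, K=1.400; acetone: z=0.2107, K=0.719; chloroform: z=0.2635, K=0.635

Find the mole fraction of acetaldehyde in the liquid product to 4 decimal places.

x_acetaldehyde = 0.2521

Newton–Raphson from ψ = 0.37:
  ψ = 0.3700: g = 0.05856, g' = -0.1758 → ψ = 0.7031
  ψ = 0.7031: g = 0.00148, g' = -0.1704 → ψ = 0.7118
Converged at ψ = 0.7118.
Compositions from xᵢ = zᵢ/(1+ψ(Kᵢ−1)), yᵢ = Kᵢxᵢ:
  acetaldehyde: x = 0.2521, y = 0.4047
  isopentane: x = 0.1285, y = 0.1799
  acetone: x = 0.2634, y = 0.1894
  chloroform: x = 0.3560, y = 0.2260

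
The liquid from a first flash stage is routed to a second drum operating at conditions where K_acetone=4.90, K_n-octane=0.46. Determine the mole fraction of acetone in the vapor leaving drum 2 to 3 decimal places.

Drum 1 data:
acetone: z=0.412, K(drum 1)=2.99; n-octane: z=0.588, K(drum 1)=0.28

y_acetone (drum 2) = 0.596

Drum 1:
Binary case is linear: z₁(K₁−1)(1+ψ₁(K₂−1)) + z₂(K₂−1)(1+ψ₁(K₁−1)) = 0
⇒ ψ₁ = [z₁(K₁−1)+z₂(K₂−1)] / [−(K₁−1)(K₂−1)] = 0.3965/1.4328 = 0.277
Drum-1 compositions:
  acetone: x = 0.266, y = 0.794
  n-octane: x = 0.734, y = 0.206
Drum-2 feed = drum-1 liquid: z₂ = (0.2657, 0.7343).
Drum 2:
Material balance + equilibrium reduce to Σ zᵢ(Kᵢ−1)/(1+ψ₂(Kᵢ−1)) = 0.
Check two-phase: ΣzᵢKᵢ = 1.640 > 1 and Σzᵢ/Kᵢ = 1.651 > 1, so g(0) = 0.640 > 0 and g(1) = -0.651 < 0.
Binary case is linear: z₁(K₁−1)(1+ψ₂(K₂−1)) + z₂(K₂−1)(1+ψ₂(K₁−1)) = 0
⇒ ψ₂ = [z₁(K₁−1)+z₂(K₂−1)] / [−(K₁−1)(K₂−1)] = 0.6396/2.1060 = 0.304
  acetone: x = 0.122, y = 0.596
  n-octane: x = 0.878, y = 0.404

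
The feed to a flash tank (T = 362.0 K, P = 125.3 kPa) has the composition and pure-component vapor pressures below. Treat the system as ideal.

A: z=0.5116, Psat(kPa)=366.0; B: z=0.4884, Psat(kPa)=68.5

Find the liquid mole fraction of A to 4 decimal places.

x_A = 0.1909

Raoult's law: Kᵢ = Pᵢˢᵃᵗ/P = Pᵢˢᵃᵗ/125.3.
  K_A = 366.0/125.3 = 2.920990, K_B = 68.5/125.3 = 0.546688
Material balance + equilibrium reduce to Σ zᵢ(Kᵢ−1)/(1+V/F(Kᵢ−1)) = 0.
Check two-phase: ΣzᵢKᵢ = 1.7614 > 1 and Σzᵢ/Kᵢ = 1.0685 > 1, so g(0) = 0.7614 > 0 and g(1) = -0.0685 < 0.
Binary case is linear: z₁(K₁−1)(1+V/F(K₂−1)) + z₂(K₂−1)(1+V/F(K₁−1)) = 0
⇒ V/F = [z₁(K₁−1)+z₂(K₂−1)] / [−(K₁−1)(K₂−1)] = 0.76138/0.87081 = 0.8743
Compositions from xᵢ = zᵢ/(1+V/F(Kᵢ−1)), yᵢ = Kᵢxᵢ:
  A: x = 0.1909, y = 0.5577
  B: x = 0.8091, y = 0.4423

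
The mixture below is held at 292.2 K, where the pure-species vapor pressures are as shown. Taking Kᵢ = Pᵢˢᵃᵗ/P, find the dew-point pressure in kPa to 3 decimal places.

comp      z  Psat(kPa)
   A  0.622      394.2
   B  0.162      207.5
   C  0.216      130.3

At the dew point ψ → 1, so Σzᵢ/Kᵢ = 1 with Kᵢ = Pᵢˢᵃᵗ/P ⇒ 1/P = Σzᵢ/Pᵢˢᵃᵗ.
1/P = 0.622/394.2 + 0.162/207.5 + 0.216/130.3 = 0.004016 ⇒ P = 248.984 kPa

Pdew = 248.984 kPa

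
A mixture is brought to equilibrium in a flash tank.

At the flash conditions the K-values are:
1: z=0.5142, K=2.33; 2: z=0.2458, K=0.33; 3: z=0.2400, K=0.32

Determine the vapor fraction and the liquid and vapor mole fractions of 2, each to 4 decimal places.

Rachford–Rice: g(ψ) = Σ zᵢ(Kᵢ−1)/(1+ψ(Kᵢ−1)) = 0.
Check two-phase: ΣzᵢKᵢ = 1.3560 > 1 and Σzᵢ/Kᵢ = 1.7155 > 1, so g(0) = 0.3560 > 0 and g(1) = -0.7155 < 0.
Newton iteration, ψ⁰ = 0.5:
  ψ = 0.5000: g = -0.08418, g' = -0.8324 → ψ = 0.3989
  ψ = 0.3989: g = -0.00185, g' = -0.8028 → ψ = 0.3966
Converged at ψ = 0.3966.
Compositions from xᵢ = zᵢ/(1+ψ(Kᵢ−1)), yᵢ = Kᵢxᵢ:
  1: x = 0.3366, y = 0.7844
  2: x = 0.3347, y = 0.1105
  3: x = 0.3286, y = 0.1052

ψ = 0.3966, x_2 = 0.3347, y_2 = 0.1105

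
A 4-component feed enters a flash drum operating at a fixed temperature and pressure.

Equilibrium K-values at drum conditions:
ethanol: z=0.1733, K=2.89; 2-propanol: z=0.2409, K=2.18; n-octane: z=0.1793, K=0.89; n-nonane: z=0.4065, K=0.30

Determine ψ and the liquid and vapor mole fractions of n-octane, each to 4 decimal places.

Let ψ = V/F and solve Σ zᵢ(Kᵢ−1)/(1+ψ(Kᵢ−1)) = 0.
g(0) = ΣzᵢKᵢ − 1 = 0.3075 and g(1) = 1 − Σzᵢ/Kᵢ = -0.7269, so a root lies in (0, 1).
Iterate (Newton) starting at ψ = 0.35:
  ψ = 0.3500: g = 0.00091, g' = -0.7440 → ψ = 0.3512
Converged at ψ = 0.3512.
Compositions from xᵢ = zᵢ/(1+ψ(Kᵢ−1)), yᵢ = Kᵢxᵢ:
  ethanol: x = 0.1042, y = 0.3010
  2-propanol: x = 0.1703, y = 0.3713
  n-octane: x = 0.1865, y = 0.1660
  n-nonane: x = 0.5390, y = 0.1617

ψ = 0.3512, x_n-octane = 0.1865, y_n-octane = 0.1660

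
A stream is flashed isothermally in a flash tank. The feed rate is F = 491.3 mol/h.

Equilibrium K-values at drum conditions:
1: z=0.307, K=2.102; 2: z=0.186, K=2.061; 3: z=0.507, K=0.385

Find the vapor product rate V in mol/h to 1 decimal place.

V = 164.6 mol/h

Let β = V/F and solve Σ zᵢ(Kᵢ−1)/(1+β(Kᵢ−1)) = 0.
g(0) = ΣzᵢKᵢ − 1 = 0.224 and g(1) = 1 − Σzᵢ/Kᵢ = -0.553, so a root lies in (0, 1).
Newton–Raphson from β = 0.57:
  β = 0.570: g = -0.1493, g' = -0.677 → β = 0.349
  β = 0.349: g = -0.0088, g' = -0.617 → β = 0.335
Converged at β = 0.335.
Then V = β·F = 0.3350·491.3 = 164.6 mol/h and L = F − V = 326.7 mol/h.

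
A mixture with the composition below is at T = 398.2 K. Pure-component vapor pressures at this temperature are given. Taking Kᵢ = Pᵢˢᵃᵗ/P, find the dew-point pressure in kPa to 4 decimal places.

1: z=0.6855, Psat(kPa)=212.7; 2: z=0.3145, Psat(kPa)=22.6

At the dew point ψ → 1, so Σzᵢ/Kᵢ = 1 with Kᵢ = Pᵢˢᵃᵗ/P ⇒ 1/P = Σzᵢ/Pᵢˢᵃᵗ.
1/P = 0.6855/212.7 + 0.3145/22.6 = 0.0171388 ⇒ P = 58.3472 kPa

Pdew = 58.3472 kPa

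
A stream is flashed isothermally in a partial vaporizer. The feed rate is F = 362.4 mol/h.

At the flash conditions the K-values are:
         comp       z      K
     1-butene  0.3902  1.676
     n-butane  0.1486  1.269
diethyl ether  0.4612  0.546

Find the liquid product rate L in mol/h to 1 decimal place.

L = 234.3 mol/h

Iterate (Newton) starting at β = 0.5:
  β = 0.5000: g = -0.03850, g' = -0.2670 → β = 0.3558
  β = 0.3558: g = -0.00062, g' = -0.2600 → β = 0.3535
Converged at β = 0.3535.
Then V = β·F = 0.3535·362.4 = 128.1 mol/h and L = F − V = 234.3 mol/h.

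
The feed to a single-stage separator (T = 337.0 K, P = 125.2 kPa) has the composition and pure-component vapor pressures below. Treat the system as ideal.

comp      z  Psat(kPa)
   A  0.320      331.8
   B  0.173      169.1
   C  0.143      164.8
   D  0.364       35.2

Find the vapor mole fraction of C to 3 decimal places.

Raoult's law: Kᵢ = Pᵢˢᵃᵗ/P = Pᵢˢᵃᵗ/125.2.
  K_A = 331.8/125.2 = 2.65016, K_B = 169.1/125.2 = 1.35064, K_C = 164.8/125.2 = 1.31629, K_D = 35.2/125.2 = 0.28115
Material balance + equilibrium reduce to Σ zᵢ(Kᵢ−1)/(1+β(Kᵢ−1)) = 0.
g(0) = ΣzᵢKᵢ − 1 = 0.372 and g(1) = 1 − Σzᵢ/Kᵢ = -0.652, so a root lies in (0, 1).
Newton–Raphson from β = 0.38:
  β = 0.380: g = 0.0584, g' = -0.713 → β = 0.462
  β = 0.462: g = -0.0004, g' = -0.729 → β = 0.461
Converged at β = 0.461.
Compositions from xᵢ = zᵢ/(1+β(Kᵢ−1)), yᵢ = Kᵢxᵢ:
  A: x = 0.182, y = 0.481
  B: x = 0.149, y = 0.201
  C: x = 0.125, y = 0.164
  D: x = 0.545, y = 0.153

y_C = 0.164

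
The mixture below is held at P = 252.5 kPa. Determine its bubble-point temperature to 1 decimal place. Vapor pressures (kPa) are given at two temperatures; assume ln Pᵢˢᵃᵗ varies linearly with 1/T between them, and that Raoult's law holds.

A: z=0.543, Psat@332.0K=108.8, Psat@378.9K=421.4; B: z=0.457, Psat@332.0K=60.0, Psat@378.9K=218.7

T = 368.6 K

Bubble-point temperature: ΣzᵢPᵢˢᵃᵗ(T) = P. Interpolate ln Pᵢˢᵃᵗ = aᵢ + bᵢ/T.
  T = 332.0 K: ΣzᵢPᵢˢᵃᵗ = 86.50 kPa
  T = 378.9 K: ΣzᵢPᵢˢᵃᵗ = 328.77 kPa
  T = 355.4 K: ΣzᵢPᵢˢᵃᵗ = 175.96 kPa
  T = 367.1 K: ΣzᵢPᵢˢᵃᵗ = 242.61 kPa
  T = 373.0 K: ΣzᵢPᵢˢᵃᵗ = 283.10 kPa
  T = 370.1 K: ΣzᵢPᵢˢᵃᵗ = 262.58 kPa
  T = 368.6 K: ΣzᵢPᵢˢᵃᵗ = 252.44 kPa
Interpolating between 368.6 K and 370.1 K gives T ≈ 368.6 K.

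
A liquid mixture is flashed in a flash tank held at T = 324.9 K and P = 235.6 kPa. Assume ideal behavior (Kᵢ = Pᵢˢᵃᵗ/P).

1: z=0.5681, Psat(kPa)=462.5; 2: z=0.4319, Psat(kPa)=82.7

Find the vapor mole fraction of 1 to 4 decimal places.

y_1 = 0.7903

Raoult's law: Kᵢ = Pᵢˢᵃᵗ/P = Pᵢˢᵃᵗ/235.6.
  K_1 = 462.5/235.6 = 1.963073, K_2 = 82.7/235.6 = 0.351019
Material balance + equilibrium reduce to Σ zᵢ(Kᵢ−1)/(1+ψ(Kᵢ−1)) = 0.
Check two-phase: ΣzᵢKᵢ = 1.2668 > 1 and Σzᵢ/Kᵢ = 1.5198 > 1, so g(0) = 0.2668 > 0 and g(1) = -0.5198 < 0.
Newton iteration, ψ⁰ = 0.32:
  ψ = 0.3200: g = 0.06447, g' = -0.5977 → ψ = 0.4279
  ψ = 0.4279: g = -0.00059, g' = -0.6129 → ψ = 0.4269
Converged at ψ = 0.4269.
Compositions from xᵢ = zᵢ/(1+ψ(Kᵢ−1)), yᵢ = Kᵢxᵢ:
  1: x = 0.4026, y = 0.7903
  2: x = 0.5974, y = 0.2097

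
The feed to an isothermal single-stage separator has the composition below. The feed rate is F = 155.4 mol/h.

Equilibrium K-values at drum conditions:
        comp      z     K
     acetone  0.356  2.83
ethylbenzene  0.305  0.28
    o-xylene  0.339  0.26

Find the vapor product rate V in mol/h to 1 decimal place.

V = 21.0 mol/h

Newton iteration, β⁰ = 0.5:
  β = 0.500: g = -0.4011, g' = -1.179 → β = 0.160
  β = 0.160: g = -0.0285, g' = -1.154 → β = 0.135
Converged at β = 0.135.
Then V = β·F = 0.1354·155.4 = 21.0 mol/h and L = F − V = 134.4 mol/h.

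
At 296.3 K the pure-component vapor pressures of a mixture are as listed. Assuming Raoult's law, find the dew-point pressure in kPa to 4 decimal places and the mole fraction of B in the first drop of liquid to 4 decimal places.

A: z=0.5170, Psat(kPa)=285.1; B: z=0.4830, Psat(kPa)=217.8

At the dew point ψ → 1, so Σzᵢ/Kᵢ = 1 with Kᵢ = Pᵢˢᵃᵗ/P ⇒ 1/P = Σzᵢ/Pᵢˢᵃᵗ.
1/P = 0.5170/285.1 + 0.4830/217.8 = 0.0040310 ⇒ P = 248.0756 kPa
xᵢ = zᵢP/Pᵢˢᵃᵗ ⇒ x_B = 0.4830·248.0756/217.8 = 0.5501

Pdew = 248.0756 kPa, x_B = 0.5501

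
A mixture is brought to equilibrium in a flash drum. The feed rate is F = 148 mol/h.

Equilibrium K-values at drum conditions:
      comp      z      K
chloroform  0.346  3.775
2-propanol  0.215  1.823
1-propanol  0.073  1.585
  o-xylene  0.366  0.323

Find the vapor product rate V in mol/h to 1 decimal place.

Let ψ = V/F and solve Σ zᵢ(Kᵢ−1)/(1+ψ(Kᵢ−1)) = 0.
g(0) = ΣzᵢKᵢ − 1 = 0.932 and g(1) = 1 − Σzᵢ/Kᵢ = -0.389, so a root lies in (0, 1).
Iterate (Newton) starting at ψ = 0.62:
  ψ = 0.620: g = 0.0744, g' = -0.936 → ψ = 0.700
  ψ = 0.700: g = -0.0017, g' = -0.985 → ψ = 0.698
Converged at ψ = 0.698.
Then V = ψ·F = 0.6979·148 = 103.3 mol/h and L = F − V = 44.7 mol/h.

V = 103.3 mol/h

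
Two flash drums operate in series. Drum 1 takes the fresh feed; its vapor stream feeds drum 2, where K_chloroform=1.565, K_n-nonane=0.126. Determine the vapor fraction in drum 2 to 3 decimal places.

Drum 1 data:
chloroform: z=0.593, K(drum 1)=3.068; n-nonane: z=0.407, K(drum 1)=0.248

Drum 1:
Binary case is linear: z₁(K₁−1)(1+ψ₁(K₂−1)) + z₂(K₂−1)(1+ψ₁(K₁−1)) = 0
⇒ ψ₁ = [z₁(K₁−1)+z₂(K₂−1)] / [−(K₁−1)(K₂−1)] = 0.9203/1.5551 = 0.592
Drum-1 compositions:
  chloroform: x = 0.267, y = 0.818
  n-nonane: x = 0.733, y = 0.182
Drum-2 feed = drum-1 vapor: z₂ = (0.8181, 0.1819).
Drum 2:
Rachford–Rice: g(ψ₂) = Σ zᵢ(Kᵢ−1)/(1+ψ₂(Kᵢ−1)) = 0.
Check two-phase: ΣzᵢKᵢ = 1.303 > 1 and Σzᵢ/Kᵢ = 1.966 > 1, so g(0) = 0.303 > 0 and g(1) = -0.966 < 0.
Binary case is linear: z₁(K₁−1)(1+ψ₂(K₂−1)) + z₂(K₂−1)(1+ψ₂(K₁−1)) = 0
⇒ ψ₂ = [z₁(K₁−1)+z₂(K₂−1)] / [−(K₁−1)(K₂−1)] = 0.3033/0.4938 = 0.614
  chloroform: x = 0.607, y = 0.951
  n-nonane: x = 0.393, y = 0.049

V/F (drum 2) = 0.614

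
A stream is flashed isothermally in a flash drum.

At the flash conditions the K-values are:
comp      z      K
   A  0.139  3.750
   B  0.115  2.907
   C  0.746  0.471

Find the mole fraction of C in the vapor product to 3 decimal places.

Rachford–Rice: g(β) = Σ zᵢ(Kᵢ−1)/(1+β(Kᵢ−1)) = 0.
Feasibility: ΣzᵢKᵢ = 1.207, Σzᵢ/Kᵢ = 1.660 — both > 1, two phases present.
Iterate (Newton) starting at β = 0.65:
  β = 0.650: g = -0.3664, g' = -0.704 → β = 0.129
  β = 0.129: g = 0.0344, g' = -1.082 → β = 0.161
  β = 0.161: g = 0.0014, g' = -0.999 → β = 0.162
Converged at β = 0.162.
Compositions from xᵢ = zᵢ/(1+β(Kᵢ−1)), yᵢ = Kᵢxᵢ:
  A: x = 0.096, y = 0.360
  B: x = 0.088, y = 0.255
  C: x = 0.816, y = 0.384

y_C = 0.384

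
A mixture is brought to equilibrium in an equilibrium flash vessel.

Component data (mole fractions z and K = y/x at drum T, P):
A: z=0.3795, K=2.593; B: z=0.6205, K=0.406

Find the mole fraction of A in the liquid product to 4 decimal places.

x_A = 0.2716

Binary case is linear: z₁(K₁−1)(1+β(K₂−1)) + z₂(K₂−1)(1+β(K₁−1)) = 0
⇒ β = [z₁(K₁−1)+z₂(K₂−1)] / [−(K₁−1)(K₂−1)] = 0.23597/0.94624 = 0.2494
Compositions from xᵢ = zᵢ/(1+β(Kᵢ−1)), yᵢ = Kᵢxᵢ:
  A: x = 0.2716, y = 0.7043
  B: x = 0.7284, y = 0.2957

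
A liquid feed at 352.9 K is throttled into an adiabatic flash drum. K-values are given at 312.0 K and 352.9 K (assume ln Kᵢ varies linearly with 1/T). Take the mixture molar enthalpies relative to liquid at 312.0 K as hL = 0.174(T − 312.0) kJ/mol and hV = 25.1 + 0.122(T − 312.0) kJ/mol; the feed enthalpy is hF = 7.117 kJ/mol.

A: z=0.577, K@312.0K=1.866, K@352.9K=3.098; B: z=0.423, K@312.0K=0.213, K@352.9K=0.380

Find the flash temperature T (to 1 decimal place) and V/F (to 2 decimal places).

Adiabatic flash: solve Rachford–Rice at each trial T, then check hF = ψ·hV(T) + (1−ψ)·hL(T).
  T = 312.0 K: K = (1.866, 0.213), RR gives ψ = 0.245, H_out = 6.142 kJ/mol
  T = 352.9 K: K = (3.098, 0.380), RR gives ψ = 0.729, H_out = 23.865 kJ/mol
  T = 332.4 K: K = (2.441, 0.289), RR gives ψ = 0.518, H_out = 16.011 kJ/mol
  T = 322.2 K: K = (2.143, 0.249), RR gives ψ = 0.399, H_out = 11.573 kJ/mol
  T = 317.1 K: K = (2.002, 0.231), RR gives ψ = 0.328, H_out = 9.033 kJ/mol
  T = 314.6 K: K = (1.935, 0.222), RR gives ψ = 0.289, H_out = 7.669 kJ/mol
  T = 313.3 K: K = (1.900, 0.217), RR gives ψ = 0.267, H_out = 6.921 kJ/mol
Linear interpolation between T = 313.3 (H_out = 6.921) and T = 314.6 (H_out = 7.669) on hF = 7.117 gives T ≈ 313.6 K, at which ψ = 0.27.

T = 313.6 K, V/F = 0.27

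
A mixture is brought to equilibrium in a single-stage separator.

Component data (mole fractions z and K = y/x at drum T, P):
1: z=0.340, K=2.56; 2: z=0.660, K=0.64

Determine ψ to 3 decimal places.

ψ = 0.521

Material balance + equilibrium reduce to Σ zᵢ(Kᵢ−1)/(1+ψ(Kᵢ−1)) = 0.
Check two-phase: ΣzᵢKᵢ = 1.293 > 1 and Σzᵢ/Kᵢ = 1.164 > 1, so g(0) = 0.293 > 0 and g(1) = -0.164 < 0.
Iterate (Newton) starting at ψ = 0.54:
  ψ = 0.540: g = -0.0071, g' = -0.376 → ψ = 0.521
Converged at ψ = 0.521.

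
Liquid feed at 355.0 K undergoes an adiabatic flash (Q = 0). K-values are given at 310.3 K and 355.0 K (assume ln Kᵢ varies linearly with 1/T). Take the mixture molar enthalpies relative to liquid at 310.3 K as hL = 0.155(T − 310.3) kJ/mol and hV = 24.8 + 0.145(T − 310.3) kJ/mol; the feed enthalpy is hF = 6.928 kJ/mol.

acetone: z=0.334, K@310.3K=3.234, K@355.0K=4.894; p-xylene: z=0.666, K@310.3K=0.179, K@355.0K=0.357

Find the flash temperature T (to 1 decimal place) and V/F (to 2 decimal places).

T = 324.7 K, V/F = 0.19

Adiabatic flash: solve Rachford–Rice at each trial T, then check hF = ψ·hV(T) + (1−ψ)·hL(T).
  T = 310.3 K: K = (3.234, 0.179), RR gives ψ = 0.109, H_out = 2.696 kJ/mol
  T = 355.0 K: K = (4.894, 0.357), RR gives ψ = 0.348, H_out = 15.413 kJ/mol
  T = 332.6 K: K = (4.032, 0.259), RR gives ψ = 0.231, H_out = 9.129 kJ/mol
  T = 321.5 K: K = (3.627, 0.217), RR gives ψ = 0.173, H_out = 6.003 kJ/mol
  T = 327.1 K: K = (3.829, 0.237), RR gives ψ = 0.202, H_out = 7.592 kJ/mol
  T = 324.3 K: K = (3.728, 0.227), RR gives ψ = 0.188, H_out = 6.801 kJ/mol
  T = 325.7 K: K = (3.778, 0.232), RR gives ψ = 0.195, H_out = 7.197 kJ/mol
Linear interpolation between T = 324.3 (H_out = 6.801) and T = 325.7 (H_out = 7.197) on hF = 6.928 gives T ≈ 324.7 K, at which ψ = 0.19.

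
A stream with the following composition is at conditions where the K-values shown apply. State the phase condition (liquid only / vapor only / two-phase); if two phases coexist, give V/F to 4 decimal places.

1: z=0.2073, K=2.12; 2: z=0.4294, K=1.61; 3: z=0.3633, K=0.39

ΣzᵢKᵢ = 1.2725; Σzᵢ/Kᵢ = 1.2960.
Both exceed 1, so a two-phase solution exists.
Material balance + equilibrium reduce to Σ zᵢ(Kᵢ−1)/(1+ψ(Kᵢ−1)) = 0.
Iterate (Newton) starting at ψ = 0.5:
  ψ = 0.5000: g = 0.03068, g' = -0.4805 → ψ = 0.5638
  ψ = 0.5638: g = -0.00059, g' = -0.5002 → ψ = 0.5627
Converged at ψ = 0.5627.

two-phase, V/F = 0.5627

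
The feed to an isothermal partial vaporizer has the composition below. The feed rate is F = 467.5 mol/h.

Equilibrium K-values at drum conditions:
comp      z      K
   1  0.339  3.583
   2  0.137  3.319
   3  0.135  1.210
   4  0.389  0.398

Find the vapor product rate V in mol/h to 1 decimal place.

V = 357.1 mol/h

Let β = V/F and solve Σ zᵢ(Kᵢ−1)/(1+β(Kᵢ−1)) = 0.
Check two-phase: ΣzᵢKᵢ = 1.988 > 1 and Σzᵢ/Kᵢ = 1.225 > 1, so g(0) = 0.988 > 0 and g(1) = -0.225 < 0.
Newton–Raphson from β = 0.62:
  β = 0.620: g = 0.1184, g' = -0.822 → β = 0.764
Converged at β = 0.764.
Then V = β·F = 0.7639·467.5 = 357.1 mol/h and L = F − V = 110.4 mol/h.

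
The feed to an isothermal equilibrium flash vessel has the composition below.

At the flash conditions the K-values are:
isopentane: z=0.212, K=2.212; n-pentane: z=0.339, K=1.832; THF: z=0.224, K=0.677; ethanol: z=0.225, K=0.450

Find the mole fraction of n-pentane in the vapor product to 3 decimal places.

y_n-pentane = 0.381

Let ψ = V/F and solve Σ zᵢ(Kᵢ−1)/(1+ψ(Kᵢ−1)) = 0.
Feasibility: ΣzᵢKᵢ = 1.343, Σzᵢ/Kᵢ = 1.112 — both > 1, two phases present.
Newton–Raphson from ψ = 0.34:
  ψ = 0.340: g = 0.1683, g' = -0.431 → ψ = 0.730
  ψ = 0.730: g = 0.0102, g' = -0.409 → ψ = 0.755
Converged at ψ = 0.755.
Compositions from xᵢ = zᵢ/(1+ψ(Kᵢ−1)), yᵢ = Kᵢxᵢ:
  isopentane: x = 0.111, y = 0.245
  n-pentane: x = 0.208, y = 0.381
  THF: x = 0.296, y = 0.201
  ethanol: x = 0.385, y = 0.173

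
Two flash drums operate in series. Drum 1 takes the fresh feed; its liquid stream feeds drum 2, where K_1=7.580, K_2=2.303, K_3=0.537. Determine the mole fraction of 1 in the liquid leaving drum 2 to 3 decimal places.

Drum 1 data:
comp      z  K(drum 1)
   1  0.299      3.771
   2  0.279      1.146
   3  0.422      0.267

x_1 (drum 2) = 0.029

Drum 1:
Let ψ₁ = V/F and solve Σ zᵢ(Kᵢ−1)/(1+ψ₁(Kᵢ−1)) = 0.
g(0) = ΣzᵢKᵢ − 1 = 0.560 and g(1) = 1 − Σzᵢ/Kᵢ = -0.903, so a root lies in (0, 1).
Newton iteration, ψ₁⁰ = 0.66:
  ψ₁ = 0.660: g = -0.2692, g' = -1.143 → ψ₁ = 0.424
  ψ₁ = 0.424: g = -0.0299, g' = -0.968 → ψ₁ = 0.394
Converged at ψ₁ = 0.394.
Drum-1 compositions:
  1: x = 0.143, y = 0.539
  2: x = 0.264, y = 0.302
  3: x = 0.593, y = 0.158
Drum-2 feed = drum-1 liquid: z₂ = (0.1430, 0.2638, 0.5932).
Drum 2:
Newton iteration, ψ₂⁰ = 0.5:
  ψ₂ = 0.500: g = 0.0701, g' = -0.716 → ψ₂ = 0.598
  ψ₂ = 0.598: g = 0.0041, g' = -0.639 → ψ₂ = 0.604
Converged at ψ₂ = 0.604.
  1: x = 0.029, y = 0.218
  2: x = 0.148, y = 0.340
  3: x = 0.824, y = 0.442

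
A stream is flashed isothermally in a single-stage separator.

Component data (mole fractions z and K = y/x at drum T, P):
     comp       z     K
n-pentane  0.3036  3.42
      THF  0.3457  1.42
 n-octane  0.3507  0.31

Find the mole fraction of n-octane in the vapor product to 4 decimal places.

y_n-octane = 0.1862

Newton–Raphson from ψ = 0.67:
  ψ = 0.6700: g = -0.05645, g' = -0.8734 → ψ = 0.6054
  ψ = 0.6054: g = -0.00175, g' = -0.8238 → ψ = 0.6032
Converged at ψ = 0.6032.
Compositions from xᵢ = zᵢ/(1+ψ(Kᵢ−1)), yᵢ = Kᵢxᵢ:
  n-pentane: x = 0.1234, y = 0.4221
  THF: x = 0.2758, y = 0.3917
  n-octane: x = 0.6008, y = 0.1862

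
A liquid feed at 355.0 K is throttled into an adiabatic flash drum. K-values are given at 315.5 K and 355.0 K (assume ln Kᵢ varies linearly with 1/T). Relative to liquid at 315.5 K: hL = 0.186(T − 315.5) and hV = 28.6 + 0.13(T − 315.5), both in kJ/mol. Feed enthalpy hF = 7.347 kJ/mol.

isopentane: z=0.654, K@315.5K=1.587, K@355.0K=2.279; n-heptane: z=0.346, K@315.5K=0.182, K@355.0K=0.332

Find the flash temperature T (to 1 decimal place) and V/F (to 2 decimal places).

T = 317.4 K, V/F = 0.25

Adiabatic flash: solve Rachford–Rice at each trial T, then check hF = ψ·hV(T) + (1−ψ)·hL(T).
  T = 315.5 K: K = (1.587, 0.182), RR gives ψ = 0.210, H_out = 6.008 kJ/mol
  T = 355.0 K: K = (2.279, 0.332), RR gives ψ = 0.709, H_out = 26.043 kJ/mol
  T = 335.2 K: K = (1.921, 0.250), RR gives ψ = 0.496, H_out = 17.315 kJ/mol
  T = 325.4 K: K = (1.752, 0.215), RR gives ψ = 0.373, H_out = 12.290 kJ/mol
  T = 320.4 K: K = (1.668, 0.198), RR gives ψ = 0.297, H_out = 9.327 kJ/mol
  T = 317.9 K: K = (1.626, 0.190), RR gives ψ = 0.255, H_out = 7.696 kJ/mol
Linear interpolation between T = 315.5 (H_out = 6.008) and T = 317.9 (H_out = 7.696) on hF = 7.347 gives T ≈ 317.4 K, at which ψ = 0.25.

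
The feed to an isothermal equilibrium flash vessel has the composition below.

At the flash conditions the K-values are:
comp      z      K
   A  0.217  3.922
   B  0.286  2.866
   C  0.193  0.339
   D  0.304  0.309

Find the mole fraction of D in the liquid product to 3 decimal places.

Material balance + equilibrium reduce to Σ zᵢ(Kᵢ−1)/(1+V/F(Kᵢ−1)) = 0.
Feasibility: ΣzᵢKᵢ = 1.830, Σzᵢ/Kᵢ = 1.708 — both > 1, two phases present.
Newton–Raphson from V/F = 0.31:
  V/F = 0.310: g = 0.2430, g' = -1.278 → V/F = 0.500
  V/F = 0.500: g = 0.0221, g' = -1.099 → V/F = 0.520
Converged at V/F = 0.520.
Compositions from xᵢ = zᵢ/(1+V/F(Kᵢ−1)), yᵢ = Kᵢxᵢ:
  A: x = 0.086, y = 0.338
  B: x = 0.145, y = 0.416
  C: x = 0.294, y = 0.100
  D: x = 0.475, y = 0.147

x_D = 0.475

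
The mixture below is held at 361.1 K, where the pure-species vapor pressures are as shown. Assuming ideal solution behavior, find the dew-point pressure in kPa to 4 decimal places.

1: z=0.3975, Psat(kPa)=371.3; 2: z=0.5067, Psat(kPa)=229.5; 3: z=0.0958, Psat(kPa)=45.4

At the dew point ψ → 1, so Σzᵢ/Kᵢ = 1 with Kᵢ = Pᵢˢᵃᵗ/P ⇒ 1/P = Σzᵢ/Pᵢˢᵃᵗ.
1/P = 0.3975/371.3 + 0.5067/229.5 + 0.0958/45.4 = 0.0053885 ⇒ P = 185.5791 kPa

Pdew = 185.5791 kPa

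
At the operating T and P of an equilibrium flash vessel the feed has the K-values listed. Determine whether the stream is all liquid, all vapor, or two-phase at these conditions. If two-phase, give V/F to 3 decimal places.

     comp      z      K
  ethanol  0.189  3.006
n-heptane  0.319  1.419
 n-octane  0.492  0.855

ΣzᵢKᵢ = 1.441; Σzᵢ/Kᵢ = 0.863.
Since Σzᵢ/Kᵢ < 1 the mixture is above its dew point — single vapor phase.

all vapor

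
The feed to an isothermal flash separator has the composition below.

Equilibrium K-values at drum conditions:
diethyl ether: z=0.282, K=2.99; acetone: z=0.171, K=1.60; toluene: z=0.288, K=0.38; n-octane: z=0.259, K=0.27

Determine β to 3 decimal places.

Newton iteration, β⁰ = 0.5:
  β = 0.500: g = -0.1963, g' = -0.892 → β = 0.280
  β = 0.280: g = -0.0054, g' = -0.886 → β = 0.274
Converged at β = 0.274.

β = 0.274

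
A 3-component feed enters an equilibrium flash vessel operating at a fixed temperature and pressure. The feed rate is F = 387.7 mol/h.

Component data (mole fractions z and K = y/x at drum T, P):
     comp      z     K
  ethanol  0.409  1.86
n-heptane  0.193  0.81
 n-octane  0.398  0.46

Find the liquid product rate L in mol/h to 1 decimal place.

Material balance + equilibrium reduce to Σ zᵢ(Kᵢ−1)/(1+ψ(Kᵢ−1)) = 0.
Feasibility: ΣzᵢKᵢ = 1.100, Σzᵢ/Kᵢ = 1.323 — both > 1, two phases present.
Newton iteration, ψ⁰ = 0.5:
  ψ = 0.500: g = -0.0890, g' = -0.374 → ψ = 0.262
  ψ = 0.262: g = -0.0020, g' = -0.367 → ψ = 0.257
Converged at ψ = 0.257.
Then V = ψ·F = 0.2569·387.7 = 99.6 mol/h and L = F − V = 288.1 mol/h.

L = 288.1 mol/h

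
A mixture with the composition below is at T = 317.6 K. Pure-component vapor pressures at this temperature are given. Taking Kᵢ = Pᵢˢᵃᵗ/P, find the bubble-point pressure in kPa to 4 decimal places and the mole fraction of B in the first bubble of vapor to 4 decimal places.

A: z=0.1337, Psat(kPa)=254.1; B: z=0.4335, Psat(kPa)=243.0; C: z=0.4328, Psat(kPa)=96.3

At the bubble point ψ → 0, so ΣzᵢKᵢ = 1 with Kᵢ = Pᵢˢᵃᵗ/P ⇒ P = ΣzᵢPᵢˢᵃᵗ.
P = 0.1337·254.1 + 0.4335·243.0 + 0.4328·96.3 = 180.9923 kPa
yᵢ = zᵢPᵢˢᵃᵗ/P ⇒ y_B = 0.4335·243.0/180.9923 = 0.5820

Pbub = 180.9923 kPa, y_B = 0.5820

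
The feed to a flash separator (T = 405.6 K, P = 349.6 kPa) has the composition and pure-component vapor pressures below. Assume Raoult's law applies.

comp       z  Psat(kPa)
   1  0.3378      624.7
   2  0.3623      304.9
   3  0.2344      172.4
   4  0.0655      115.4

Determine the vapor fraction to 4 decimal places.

ψ = 0.1973

Raoult's law: Kᵢ = Pᵢˢᵃᵗ/P = Pᵢˢᵃᵗ/349.6.
  K_1 = 624.7/349.6 = 1.786899, K_2 = 304.9/349.6 = 0.872140, K_3 = 172.4/349.6 = 0.493135, K_4 = 115.4/349.6 = 0.330092
Newton–Raphson from ψ = 0.5:
  ψ = 0.5000: g = -0.08385, g' = -0.2890 → ψ = 0.2099
  ψ = 0.2099: g = -0.00347, g' = -0.2755 → ψ = 0.1973
Converged at ψ = 0.1973.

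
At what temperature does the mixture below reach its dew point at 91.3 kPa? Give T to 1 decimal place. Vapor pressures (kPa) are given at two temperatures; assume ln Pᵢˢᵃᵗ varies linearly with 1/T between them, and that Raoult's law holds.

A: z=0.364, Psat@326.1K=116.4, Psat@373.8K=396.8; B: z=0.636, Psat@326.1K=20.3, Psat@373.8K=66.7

T = 371.7 K

Dew-point temperature: Σzᵢ·P/Pᵢˢᵃᵗ(T) = 1. Interpolate ln Pᵢˢᵃᵗ = aᵢ + bᵢ/T.
  T = 326.1 K: ΣzᵢP/Pᵢˢᵃᵗ = 3.1459
  T = 373.8 K: ΣzᵢP/Pᵢˢᵃᵗ = 0.9543
  T = 350.0 K: ΣzᵢP/Pᵢˢᵃᵗ = 1.6616
  T = 361.9 K: ΣzᵢP/Pᵢˢᵃᵗ = 1.2478
  T = 367.9 K: ΣzᵢP/Pᵢˢᵃᵗ = 1.0877
  T = 370.9 K: ΣzᵢP/Pᵢˢᵃᵗ = 1.0171
Interpolating between 370.9 K and 373.8 K gives T ≈ 371.7 K.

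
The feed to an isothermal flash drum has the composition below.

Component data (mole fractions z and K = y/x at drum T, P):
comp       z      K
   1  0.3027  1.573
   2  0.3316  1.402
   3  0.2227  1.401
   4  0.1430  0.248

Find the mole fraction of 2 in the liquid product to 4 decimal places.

x_2 = 0.2488

Let ψ = V/F and solve Σ zᵢ(Kᵢ−1)/(1+ψ(Kᵢ−1)) = 0.
Check two-phase: ΣzᵢKᵢ = 1.2885 > 1 and Σzᵢ/Kᵢ = 1.1645 > 1, so g(0) = 0.2885 > 0 and g(1) = -0.1645 < 0.
Newton–Raphson from ψ = 0.5:
  ψ = 0.5000: g = 0.14787, g' = -0.3297 → ψ = 0.9485
  ψ = 0.9485: g = -0.10142, g' = -1.0720 → ψ = 0.8538
  ψ = 0.8538: g = -0.01822, g' = -0.7257 → ψ = 0.8287
  ψ = 0.8287: g = -0.00077, g' = -0.6656 → ψ = 0.8276
Converged at ψ = 0.8276.
Compositions from xᵢ = zᵢ/(1+ψ(Kᵢ−1)), yᵢ = Kᵢxᵢ:
  1: x = 0.2053, y = 0.3230
  2: x = 0.2488, y = 0.3488
  3: x = 0.1672, y = 0.2343
  4: x = 0.3786, y = 0.0939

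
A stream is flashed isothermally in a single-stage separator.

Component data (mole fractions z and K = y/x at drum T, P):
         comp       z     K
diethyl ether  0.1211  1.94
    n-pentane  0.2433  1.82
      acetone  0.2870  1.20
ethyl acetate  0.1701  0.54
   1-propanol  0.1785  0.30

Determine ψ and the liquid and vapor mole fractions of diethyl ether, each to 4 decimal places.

ψ = 0.4431, x_diethyl ether = 0.0855, y_diethyl ether = 0.1658

Let ψ = V/F and solve Σ zᵢ(Kᵢ−1)/(1+ψ(Kᵢ−1)) = 0.
Feasibility: ΣzᵢKᵢ = 1.1675, Σzᵢ/Kᵢ = 1.3453 — both > 1, two phases present.
Newton iteration, ψ⁰ = 0.52:
  ψ = 0.5200: g = -0.03099, g' = -0.4165 → ψ = 0.4456
  ψ = 0.4456: g = -0.00096, g' = -0.3923 → ψ = 0.4431
Converged at ψ = 0.4431.
Compositions from xᵢ = zᵢ/(1+ψ(Kᵢ−1)), yᵢ = Kᵢxᵢ:
  diethyl ether: x = 0.0855, y = 0.1658
  n-pentane: x = 0.1785, y = 0.3248
  acetone: x = 0.2636, y = 0.3164
  ethyl acetate: x = 0.2137, y = 0.1154
  1-propanol: x = 0.2588, y = 0.0776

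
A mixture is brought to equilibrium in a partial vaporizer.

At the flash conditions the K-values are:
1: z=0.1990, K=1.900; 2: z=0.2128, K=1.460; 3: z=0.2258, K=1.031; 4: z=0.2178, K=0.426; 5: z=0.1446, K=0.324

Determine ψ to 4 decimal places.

ψ = 0.1823

Let ψ = V/F and solve Σ zᵢ(Kᵢ−1)/(1+ψ(Kᵢ−1)) = 0.
g(0) = ΣzᵢKᵢ − 1 = 0.0612 and g(1) = 1 − Σzᵢ/Kᵢ = -0.4271, so a root lies in (0, 1).
Newton–Raphson from ψ = 0.35:
  ψ = 0.3500: g = -0.05706, g' = -0.3526 → ψ = 0.1882
  ψ = 0.1882: g = -0.00194, g' = -0.3332 → ψ = 0.1823
Converged at ψ = 0.1823.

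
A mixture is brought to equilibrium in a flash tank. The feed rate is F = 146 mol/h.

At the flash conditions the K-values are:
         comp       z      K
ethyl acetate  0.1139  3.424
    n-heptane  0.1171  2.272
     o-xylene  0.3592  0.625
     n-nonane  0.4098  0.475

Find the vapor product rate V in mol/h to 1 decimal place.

Newton iteration, ψ⁰ = 0.41:
  ψ = 0.4100: g = -0.19696, g' = -0.5041 → ψ = 0.0193
  ψ = 0.0193: g = 0.05610, g' = -0.9578 → ψ = 0.0779
  ψ = 0.0779: g = 0.00470, g' = -0.8068 → ψ = 0.0837
  ψ = 0.0837: g = 0.00004, g' = -0.7947 → ψ = 0.0838
Converged at ψ = 0.0838.
Then V = ψ·F = 0.0838·146 = 12.2 mol/h and L = F − V = 133.8 mol/h.

V = 12.2 mol/h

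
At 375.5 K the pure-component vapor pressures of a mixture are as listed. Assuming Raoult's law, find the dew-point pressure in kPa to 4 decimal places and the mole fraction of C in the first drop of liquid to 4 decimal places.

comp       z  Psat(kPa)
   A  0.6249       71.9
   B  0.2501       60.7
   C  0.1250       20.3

At the dew point ψ → 1, so Σzᵢ/Kᵢ = 1 with Kᵢ = Pᵢˢᵃᵗ/P ⇒ 1/P = Σzᵢ/Pᵢˢᵃᵗ.
1/P = 0.6249/71.9 + 0.2501/60.7 + 0.1250/20.3 = 0.0189691 ⇒ P = 52.7172 kPa
xᵢ = zᵢP/Pᵢˢᵃᵗ ⇒ x_C = 0.1250·52.7172/20.3 = 0.3246

Pdew = 52.7172 kPa, x_C = 0.3246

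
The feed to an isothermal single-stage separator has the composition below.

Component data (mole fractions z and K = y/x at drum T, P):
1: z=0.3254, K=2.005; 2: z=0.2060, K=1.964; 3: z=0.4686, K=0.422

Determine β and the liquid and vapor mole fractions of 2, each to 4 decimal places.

β = 0.4456, x_2 = 0.1441, y_2 = 0.2830

Let β = V/F and solve Σ zᵢ(Kᵢ−1)/(1+β(Kᵢ−1)) = 0.
g(0) = ΣzᵢKᵢ − 1 = 0.2548 and g(1) = 1 − Σzᵢ/Kᵢ = -0.3776, so a root lies in (0, 1).
Newton–Raphson from β = 0.41:
  β = 0.4100: g = 0.01895, g' = -0.5321 → β = 0.4456
Converged at β = 0.4456.
Compositions from xᵢ = zᵢ/(1+β(Kᵢ−1)), yᵢ = Kᵢxᵢ:
  1: x = 0.2248, y = 0.4506
  2: x = 0.1441, y = 0.2830
  3: x = 0.6311, y = 0.2663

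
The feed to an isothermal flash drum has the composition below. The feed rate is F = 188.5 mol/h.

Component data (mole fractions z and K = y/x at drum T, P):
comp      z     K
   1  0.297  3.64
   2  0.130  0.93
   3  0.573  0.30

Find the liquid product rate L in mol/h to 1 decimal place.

Let ψ = V/F and solve Σ zᵢ(Kᵢ−1)/(1+ψ(Kᵢ−1)) = 0.
g(0) = ΣzᵢKᵢ − 1 = 0.374 and g(1) = 1 − Σzᵢ/Kᵢ = -1.131, so a root lies in (0, 1).
Newton iteration, ψ⁰ = 0.5:
  ψ = 0.500: g = -0.2885, g' = -1.050 → ψ = 0.225
  ψ = 0.225: g = 0.0064, g' = -1.211 → ψ = 0.230
Converged at ψ = 0.230.
Then V = ψ·F = 0.2304·188.5 = 43.4 mol/h and L = F − V = 145.1 mol/h.

L = 145.1 mol/h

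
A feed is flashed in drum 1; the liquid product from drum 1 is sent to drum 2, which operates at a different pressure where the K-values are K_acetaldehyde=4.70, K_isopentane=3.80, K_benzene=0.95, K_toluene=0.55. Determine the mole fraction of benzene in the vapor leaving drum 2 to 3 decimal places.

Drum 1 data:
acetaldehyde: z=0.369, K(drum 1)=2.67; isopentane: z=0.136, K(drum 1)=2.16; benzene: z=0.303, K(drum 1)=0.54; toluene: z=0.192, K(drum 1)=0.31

Drum 1:
Rachford–Rice: g(ψ₁) = Σ zᵢ(Kᵢ−1)/(1+ψ₁(Kᵢ−1)) = 0.
g(0) = ΣzᵢKᵢ − 1 = 0.502 and g(1) = 1 − Σzᵢ/Kᵢ = -0.382, so a root lies in (0, 1).
Iterate (Newton) starting at ψ₁ = 0.54:
  ψ₁ = 0.540: g = 0.0244, g' = -0.699 → ψ₁ = 0.575
Converged at ψ₁ = 0.575.
Drum-1 compositions:
  acetaldehyde: x = 0.188, y = 0.503
  isopentane: x = 0.082, y = 0.176
  benzene: x = 0.412, y = 0.222
  toluene: x = 0.318, y = 0.099
Drum-2 feed = drum-1 liquid: z₂ = (0.1883, 0.0816, 0.4119, 0.3182).
Drum 2:
Rachford–Rice: g(ψ₂) = Σ zᵢ(Kᵢ−1)/(1+ψ₂(Kᵢ−1)) = 0.
g(0) = ΣzᵢKᵢ − 1 = 0.761 and g(1) = 1 − Σzᵢ/Kᵢ = -0.074, so a root lies in (0, 1).
Newton iteration, ψ₂⁰ = 0.5:
  ψ₂ = 0.500: g = 0.1337, g' = -0.537 → ψ₂ = 0.749
  ψ₂ = 0.749: g = 0.0210, g' = -0.396 → ψ₂ = 0.802
  ψ₂ = 0.802: g = 0.0003, g' = -0.383 → ψ₂ = 0.803
Converged at ψ₂ = 0.803.
  acetaldehyde: x = 0.047, y = 0.223
  isopentane: x = 0.025, y = 0.095
  benzene: x = 0.429, y = 0.408
  toluene: x = 0.498, y = 0.274

y_benzene (drum 2) = 0.408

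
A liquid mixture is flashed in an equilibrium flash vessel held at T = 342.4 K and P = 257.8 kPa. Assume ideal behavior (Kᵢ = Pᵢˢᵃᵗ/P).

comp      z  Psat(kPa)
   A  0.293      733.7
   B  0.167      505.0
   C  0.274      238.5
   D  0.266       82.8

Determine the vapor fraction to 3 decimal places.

Raoult's law: Kᵢ = Pᵢˢᵃᵗ/P = Pᵢˢᵃᵗ/257.8.
  K_A = 733.7/257.8 = 2.84600, K_B = 505.0/257.8 = 1.95888, K_C = 238.5/257.8 = 0.92514, K_D = 82.8/257.8 = 0.32118
Rachford–Rice: g(ψ) = Σ zᵢ(Kᵢ−1)/(1+ψ(Kᵢ−1)) = 0.
g(0) = ΣzᵢKᵢ − 1 = 0.500 and g(1) = 1 − Σzᵢ/Kᵢ = -0.313, so a root lies in (0, 1).
Newton iteration, ψ⁰ = 0.5:
  ψ = 0.500: g = 0.0949, g' = -0.623 → ψ = 0.652
  ψ = 0.652: g = -0.0017, g' = -0.660 → ψ = 0.650
Converged at ψ = 0.650.

ψ = 0.650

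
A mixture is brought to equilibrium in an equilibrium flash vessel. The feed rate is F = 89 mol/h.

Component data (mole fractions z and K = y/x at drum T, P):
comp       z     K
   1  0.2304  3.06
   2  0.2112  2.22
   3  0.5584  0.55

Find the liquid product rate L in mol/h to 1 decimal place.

Material balance + equilibrium reduce to Σ zᵢ(Kᵢ−1)/(1+β(Kᵢ−1)) = 0.
Feasibility: ΣzᵢKᵢ = 1.4810, Σzᵢ/Kᵢ = 1.1857 — both > 1, two phases present.
Iterate (Newton) starting at β = 0.5:
  β = 0.5000: g = 0.06961, g' = -0.5468 → β = 0.6273
  β = 0.6273: g = 0.00290, g' = -0.5065 → β = 0.6330
Converged at β = 0.6330.
Then V = β·F = 0.6330·89 = 56.3 mol/h and L = F − V = 32.7 mol/h.

L = 32.7 mol/h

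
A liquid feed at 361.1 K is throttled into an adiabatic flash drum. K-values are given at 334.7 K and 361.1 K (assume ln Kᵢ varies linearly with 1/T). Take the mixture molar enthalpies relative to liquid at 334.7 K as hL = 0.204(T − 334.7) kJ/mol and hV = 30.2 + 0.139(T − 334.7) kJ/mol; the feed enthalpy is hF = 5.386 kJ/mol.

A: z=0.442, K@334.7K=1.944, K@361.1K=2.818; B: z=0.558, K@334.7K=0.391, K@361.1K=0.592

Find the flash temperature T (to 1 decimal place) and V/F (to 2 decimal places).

Adiabatic flash: solve Rachford–Rice at each trial T, then check hF = ψ·hV(T) + (1−ψ)·hL(T).
  T = 334.7 K: K = (1.944, 0.391), RR gives ψ = 0.135, H_out = 4.067 kJ/mol
  T = 361.1 K: K = (2.818, 0.592), RR gives ψ = 0.776, H_out = 27.501 kJ/mol
  T = 347.9 K: K = (2.357, 0.485), RR gives ψ = 0.447, H_out = 15.807 kJ/mol
  T = 341.3 K: K = (2.145, 0.436), RR gives ψ = 0.297, H_out = 10.178 kJ/mol
  T = 338.0 K: K = (2.043, 0.413), RR gives ψ = 0.218, H_out = 7.217 kJ/mol
  T = 336.4 K: K = (1.995, 0.402), RR gives ψ = 0.179, H_out = 5.719 kJ/mol
Linear interpolation between T = 334.7 (H_out = 4.067) and T = 336.4 (H_out = 5.719) on hF = 5.386 gives T ≈ 336.1 K, at which ψ = 0.17.

T = 336.1 K, V/F = 0.17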